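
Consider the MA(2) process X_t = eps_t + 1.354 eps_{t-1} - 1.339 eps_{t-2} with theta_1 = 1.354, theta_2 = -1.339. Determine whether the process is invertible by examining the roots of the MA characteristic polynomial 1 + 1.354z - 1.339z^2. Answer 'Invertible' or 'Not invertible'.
\text{Not invertible}

The MA(q) characteristic polynomial is P(z) = 1 + 1.354z - 1.339z^2.
Invertibility requires all roots to lie outside the unit circle, i.e. |z| > 1 for every root.
Set 1 + (1.354) z + (-1.339) z^2 = 0, i.e. a z^2 + b z + c = 0 with a = -1.339, b = 1.354, c = 1.
Discriminant D = b^2 - 4ac = (1.354)^2 - 4*(-1.339)*1 = 1.833316 - (-5.356) = 7.189316.
D >= 0, so the roots are real: z = (-b +/- sqrt(D)) / (2a) = (-1.354 +/- 2.68129) / (-2.678).
  z_1 = (-1.354 + 2.68129) / (-2.678) = -0.4956,   |z_1| = 0.4956.
  z_2 = (-1.354 - 2.68129) / (-2.678) = 1.5068,   |z_2| = 1.5068.
Moduli of all roots: 0.4956, 1.5068.
All moduli strictly greater than 1? No.
Verdict: Not invertible.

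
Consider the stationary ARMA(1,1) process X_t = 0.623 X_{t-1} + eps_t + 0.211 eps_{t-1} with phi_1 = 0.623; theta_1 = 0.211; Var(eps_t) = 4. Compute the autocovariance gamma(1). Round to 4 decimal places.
\gamma(1) = 6.1688

Multiply the model equation by X_{t-k} and take expectations. With theta_0 = psi_0 = 1 and psi_j the MA(infinity) weights, this gives
  gamma(k) - sum_i phi_i gamma(k-i) = c_k,
  c_k = sigma^2 * sum_{j=k..q} theta_j psi_{j-k}   (c_k = 0 for k > q),
using gamma(-m) = gamma(m).
psi-weights needed (psi_j = theta_j + sum_i phi_i psi_{j-i}):
  psi_1 = theta_1 + phi_1 = 0.211 + (0.623) = 0.834
Right-hand sides:
  c_0 = sigma^2 (1 + theta_1 psi_1) = 4 * (1 + (0.211)(0.834)) = 4 * 1.175974 = 4.703896
  c_1 = sigma^2 theta_1 = 4 * (0.211) = 0.844
  c_2 = 0
Equations for k = 0 and k = 1 (AR order 1):
  gamma(0) = phi_1 gamma(1) + c_0
  gamma(1) = phi_1 gamma(0) + c_1
Substituting the second into the first: gamma(0) (1 - phi_1^2) = c_0 + phi_1 c_1, so
  gamma(0) = (c_0 + phi_1 c_1) / (1 - phi_1^2) = (4.703896 + (0.623)(0.844)) / (1 - (0.623)^2) = 5.229708 / 0.611871 = 8.547076.
  gamma(1) = phi_1 gamma(0) + c_1 = (0.623)(8.547076) + (0.844) = 6.168828.
Therefore gamma(1) = 6.1688 (to 4 decimal places).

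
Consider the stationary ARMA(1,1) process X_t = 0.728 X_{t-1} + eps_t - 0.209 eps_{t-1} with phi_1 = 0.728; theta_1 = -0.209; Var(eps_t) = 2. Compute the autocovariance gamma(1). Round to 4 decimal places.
\gamma(1) = 1.8724

Multiply the model equation by X_{t-k} and take expectations. With theta_0 = psi_0 = 1 and psi_j the MA(infinity) weights, this gives
  gamma(k) - sum_i phi_i gamma(k-i) = c_k,
  c_k = sigma^2 * sum_{j=k..q} theta_j psi_{j-k}   (c_k = 0 for k > q),
using gamma(-m) = gamma(m).
psi-weights needed (psi_j = theta_j + sum_i phi_i psi_{j-i}):
  psi_1 = theta_1 + phi_1 = -0.209 + (0.728) = 0.519
Right-hand sides:
  c_0 = sigma^2 (1 + theta_1 psi_1) = 2 * (1 + (-0.209)(0.519)) = 2 * 0.891529 = 1.783058
  c_1 = sigma^2 theta_1 = 2 * (-0.209) = -0.418
  c_2 = 0
Equations for k = 0 and k = 1 (AR order 1):
  gamma(0) = phi_1 gamma(1) + c_0
  gamma(1) = phi_1 gamma(0) + c_1
Substituting the second into the first: gamma(0) (1 - phi_1^2) = c_0 + phi_1 c_1, so
  gamma(0) = (c_0 + phi_1 c_1) / (1 - phi_1^2) = (1.783058 + (0.728)(-0.418)) / (1 - (0.728)^2) = 1.478754 / 0.470016 = 3.146178.
  gamma(1) = phi_1 gamma(0) + c_1 = (0.728)(3.146178) + (-0.418) = 1.872418.
Therefore gamma(1) = 1.8724 (to 4 decimal places).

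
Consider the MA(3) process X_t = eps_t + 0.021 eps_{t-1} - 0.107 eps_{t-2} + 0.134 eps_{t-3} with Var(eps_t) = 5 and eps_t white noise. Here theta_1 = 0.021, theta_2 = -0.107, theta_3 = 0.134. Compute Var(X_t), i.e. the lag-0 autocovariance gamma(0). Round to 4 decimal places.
\gamma(0) = 5.1492

For an MA(q) process X_t = eps_t + sum_i theta_i eps_{t-i} with
Var(eps_t) = sigma^2, the variance is
  gamma(0) = sigma^2 * (1 + sum_i theta_i^2).
  sum_i theta_i^2 = (0.021)^2 + (-0.107)^2 + (0.134)^2 = 0.000441 + 0.011449 + 0.017956 = 0.029846.
  gamma(0) = 5 * (1 + 0.029846) = 5 * 1.029846 = 5.14923, which rounds to 5.1492.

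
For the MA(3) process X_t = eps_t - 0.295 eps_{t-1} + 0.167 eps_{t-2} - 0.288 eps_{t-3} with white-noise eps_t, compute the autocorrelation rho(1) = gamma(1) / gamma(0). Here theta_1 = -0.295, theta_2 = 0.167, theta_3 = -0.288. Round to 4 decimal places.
\rho(1) = -0.3276

For an MA(q) process with theta_0 = 1, the autocovariance is
  gamma(k) = sigma^2 * sum_{i=0..q-k} theta_i * theta_{i+k},
and rho(k) = gamma(k) / gamma(0). Sigma^2 cancels.
  numerator   = (1)*(-0.295) + (-0.295)*(0.167) + (0.167)*(-0.288) = -0.392361.
  denominator = (1)^2 + (-0.295)^2 + (0.167)^2 + (-0.288)^2 = 1.197858.
  rho(1) = -0.392361 / 1.197858 = -0.3276.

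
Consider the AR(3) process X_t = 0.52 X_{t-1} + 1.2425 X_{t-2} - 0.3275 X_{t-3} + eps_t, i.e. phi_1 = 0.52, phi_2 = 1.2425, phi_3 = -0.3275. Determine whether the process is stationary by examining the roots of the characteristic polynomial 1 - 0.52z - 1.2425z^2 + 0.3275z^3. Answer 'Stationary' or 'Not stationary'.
\text{Not stationary}

The AR(p) characteristic polynomial is P(z) = 1 - 0.52z - 1.2425z^2 + 0.3275z^3.
Stationarity requires all roots to lie outside the unit circle, i.e. |z| > 1 for every root.
Degree 3: look for a simple real root z0 first, then factor out (1 - z/z0) and solve the remaining quadratic.
Testing z0 = 4: P(4) = 1 + (-0.52)(4) + (-1.2425)(4)^2 + (0.3275)(4)^3
  = 1 + (-2.08) + (-19.88) + (20.96) = 0.  So z_0 = 4 is a root, |z_0| = 4.
Divide out the factor (1 - 0.25 z) = (1 - z/z0) (since 1/z0 = 0.25):
  P(z) = (1 - 0.25 z)(1 + (-0.27) z + (-1.31) z^2)
  [check: z-coef -0.27 - (0.25) = -0.52; z^2-coef -1.31 - (0.25)(-0.27) = -1.2425; z^3-coef -(0.25)(-1.31) = 0.3275.]
Remaining roots from the quadratic factor 1 + (-0.27) z + (-1.31) z^2:
  Set 1 + (-0.27) z + (-1.31) z^2 = 0, i.e. a z^2 + b z + c = 0 with a = -1.31, b = -0.27, c = 1.
  Discriminant D = b^2 - 4ac = (-0.27)^2 - 4*(-1.31)*1 = 0.0729 - (-5.24) = 5.3129.
  D >= 0, so the roots are real: z = (-b +/- sqrt(D)) / (2a) = (0.27 +/- 2.304973) / (-2.62).
    z_1 = (0.27 + 2.304973) / (-2.62) = -0.9828,   |z_1| = 0.9828.
    z_2 = (0.27 - 2.304973) / (-2.62) = 0.7767,   |z_2| = 0.7767.
Moduli of all roots: 4.0000, 0.9828, 0.7767.
All moduli strictly greater than 1? No.
Verdict: Not stationary.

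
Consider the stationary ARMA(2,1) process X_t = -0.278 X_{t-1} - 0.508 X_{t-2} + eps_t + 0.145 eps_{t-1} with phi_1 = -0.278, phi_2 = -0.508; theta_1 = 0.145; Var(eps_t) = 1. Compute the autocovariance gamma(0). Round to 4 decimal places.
\gamma(0) = 1.3500

Multiply the model equation by X_{t-k} and take expectations. With theta_0 = psi_0 = 1 and psi_j the MA(infinity) weights, this gives
  gamma(k) - sum_i phi_i gamma(k-i) = c_k,
  c_k = sigma^2 * sum_{j=k..q} theta_j psi_{j-k}   (c_k = 0 for k > q),
using gamma(-m) = gamma(m).
psi-weights needed (psi_j = theta_j + sum_i phi_i psi_{j-i}):
  psi_1 = theta_1 + phi_1 = 0.145 + (-0.278) = -0.133
Right-hand sides:
  c_0 = sigma^2 (1 + theta_1 psi_1) = 1 * (1 + (0.145)(-0.133)) = 1 * 0.980715 = 0.980715
  c_1 = sigma^2 theta_1 = 1 * (0.145) = 0.145
  c_2 = 0
Equations for k = 0, 1, 2 (AR order 2, c_2 = 0):
  (E0) gamma(0) = phi_1 gamma(1) + phi_2 gamma(2) + c_0
  (E1) gamma(1) = phi_1 gamma(0) + phi_2 gamma(1) + c_1
  (E2) gamma(2) = phi_1 gamma(1) + phi_2 gamma(0)
From (E1): gamma(1) = A gamma(0) + B with
  A = phi_1 / (1 - phi_2) = -0.278 / 1.508 = -0.18435,   B = c_1 / (1 - phi_2) = 0.145 / 1.508 = 0.096154.
Insert (E2) into (E0): gamma(0) (1 - phi_2^2) = phi_1 (1 + phi_2) gamma(1) + c_0.
  phi_1 (1 + phi_2) = (-0.278)(0.492) = -0.136776,   1 - phi_2^2 = 0.741936.
Replace gamma(1) by A gamma(0) + B and collect gamma(0):
  gamma(0) [0.741936 - (-0.136776)(-0.18435)] = (-0.136776)(0.096154) + 0.980715
  gamma(0) * 0.716721 = 0.967563
  gamma(0) = 0.967563 / 0.716721 = 1.349986.
Therefore gamma(0) = 1.3500 (to 4 decimal places).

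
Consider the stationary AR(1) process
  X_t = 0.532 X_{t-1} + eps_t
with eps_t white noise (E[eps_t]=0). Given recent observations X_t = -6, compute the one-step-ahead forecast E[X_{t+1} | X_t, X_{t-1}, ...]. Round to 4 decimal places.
E[X_{t+1} \mid \mathcal F_t] = -3.1920

For an AR(p) model X_t = c + sum_i phi_i X_{t-i} + eps_t, the
one-step-ahead conditional mean is
  E[X_{t+1} | X_t, ...] = c + sum_i phi_i X_{t+1-i}.
Substitute known values:
  E[X_{t+1} | ...] = (0.532) * (-6)
                   = -3.1920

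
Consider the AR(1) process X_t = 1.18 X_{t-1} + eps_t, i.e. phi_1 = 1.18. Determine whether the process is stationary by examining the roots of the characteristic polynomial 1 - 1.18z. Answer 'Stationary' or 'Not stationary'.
\text{Not stationary}

The AR(p) characteristic polynomial is P(z) = 1 - 1.18z.
Stationarity requires all roots to lie outside the unit circle, i.e. |z| > 1 for every root.
This is linear in z: 1 + (-1.18) z = 0  =>  z = -1/(-1.18) = 0.847458,  |z| = 0.847458.
Moduli of all roots: 0.8475.
All moduli strictly greater than 1? No.
Verdict: Not stationary.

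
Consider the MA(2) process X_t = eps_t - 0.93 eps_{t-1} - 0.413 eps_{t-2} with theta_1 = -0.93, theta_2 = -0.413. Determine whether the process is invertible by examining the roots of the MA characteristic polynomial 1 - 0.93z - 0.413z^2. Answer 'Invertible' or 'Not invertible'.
\text{Not invertible}

The MA(q) characteristic polynomial is P(z) = 1 - 0.93z - 0.413z^2.
Invertibility requires all roots to lie outside the unit circle, i.e. |z| > 1 for every root.
Set 1 + (-0.93) z + (-0.413) z^2 = 0, i.e. a z^2 + b z + c = 0 with a = -0.413, b = -0.93, c = 1.
Discriminant D = b^2 - 4ac = (-0.93)^2 - 4*(-0.413)*1 = 0.8649 - (-1.652) = 2.5169.
D >= 0, so the roots are real: z = (-b +/- sqrt(D)) / (2a) = (0.93 +/- 1.586474) / (-0.826).
  z_1 = (0.93 + 1.586474) / (-0.826) = -3.0466,   |z_1| = 3.0466.
  z_2 = (0.93 - 1.586474) / (-0.826) = 0.7948,   |z_2| = 0.7948.
Moduli of all roots: 3.0466, 0.7948.
All moduli strictly greater than 1? No.
Verdict: Not invertible.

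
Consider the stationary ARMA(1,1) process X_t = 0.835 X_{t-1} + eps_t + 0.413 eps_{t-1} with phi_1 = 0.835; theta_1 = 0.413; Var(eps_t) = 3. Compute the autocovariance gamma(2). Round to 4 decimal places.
\gamma(2) = 13.8860

Multiply the model equation by X_{t-k} and take expectations. With theta_0 = psi_0 = 1 and psi_j the MA(infinity) weights, this gives
  gamma(k) - sum_i phi_i gamma(k-i) = c_k,
  c_k = sigma^2 * sum_{j=k..q} theta_j psi_{j-k}   (c_k = 0 for k > q),
using gamma(-m) = gamma(m).
psi-weights needed (psi_j = theta_j + sum_i phi_i psi_{j-i}):
  psi_1 = theta_1 + phi_1 = 0.413 + (0.835) = 1.248
Right-hand sides:
  c_0 = sigma^2 (1 + theta_1 psi_1) = 3 * (1 + (0.413)(1.248)) = 3 * 1.515424 = 4.546272
  c_1 = sigma^2 theta_1 = 3 * (0.413) = 1.239
  c_2 = 0
Equations for k = 0 and k = 1 (AR order 1):
  gamma(0) = phi_1 gamma(1) + c_0
  gamma(1) = phi_1 gamma(0) + c_1
Substituting the second into the first: gamma(0) (1 - phi_1^2) = c_0 + phi_1 c_1, so
  gamma(0) = (c_0 + phi_1 c_1) / (1 - phi_1^2) = (4.546272 + (0.835)(1.239)) / (1 - (0.835)^2) = 5.580837 / 0.302775 = 18.432291.
  gamma(1) = phi_1 gamma(0) + c_1 = (0.835)(18.432291) + (1.239) = 16.629963.
For k = 2 (> q): gamma(2) = phi_1 gamma(1) = (0.835)(16.629963) = 13.886019.
Therefore gamma(2) = 13.8860 (to 4 decimal places).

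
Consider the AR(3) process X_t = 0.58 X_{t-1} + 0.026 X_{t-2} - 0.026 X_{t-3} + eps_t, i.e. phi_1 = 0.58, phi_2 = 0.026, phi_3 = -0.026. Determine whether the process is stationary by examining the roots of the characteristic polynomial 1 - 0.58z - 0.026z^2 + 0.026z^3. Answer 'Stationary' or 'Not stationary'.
\text{Stationary}

The AR(p) characteristic polynomial is P(z) = 1 - 0.58z - 0.026z^2 + 0.026z^3.
Stationarity requires all roots to lie outside the unit circle, i.e. |z| > 1 for every root.
Degree 3: look for a simple real root z0 first, then factor out (1 - z/z0) and solve the remaining quadratic.
Testing z0 = -5: P(-5) = 1 + (-0.58)(-5) + (-0.026)(-5)^2 + (0.026)(-5)^3
  = 1 + (2.9) + (-0.65) + (-3.25) = 0.  So z_0 = -5 is a root, |z_0| = 5.
Divide out the factor (1 + 0.2 z) = (1 - z/z0) (since 1/z0 = -0.2):
  P(z) = (1 + 0.2 z)(1 + (-0.78) z + (0.13) z^2)
  [check: z-coef -0.78 - (-0.2) = -0.58; z^2-coef 0.13 - (-0.2)(-0.78) = -0.026; z^3-coef -(-0.2)(0.13) = 0.026.]
Remaining roots from the quadratic factor 1 + (-0.78) z + (0.13) z^2:
  Set 1 + (-0.78) z + (0.13) z^2 = 0, i.e. a z^2 + b z + c = 0 with a = 0.13, b = -0.78, c = 1.
  Discriminant D = b^2 - 4ac = (-0.78)^2 - 4*(0.13)*1 = 0.6084 - (0.52) = 0.0884.
  D >= 0, so the roots are real: z = (-b +/- sqrt(D)) / (2a) = (0.78 +/- 0.297321) / (0.26).
    z_1 = (0.78 + 0.297321) / (0.26) = 4.1435,   |z_1| = 4.1435.
    z_2 = (0.78 - 0.297321) / (0.26) = 1.8565,   |z_2| = 1.8565.
Moduli of all roots: 5.0000, 4.1435, 1.8565.
All moduli strictly greater than 1? Yes.
Verdict: Stationary.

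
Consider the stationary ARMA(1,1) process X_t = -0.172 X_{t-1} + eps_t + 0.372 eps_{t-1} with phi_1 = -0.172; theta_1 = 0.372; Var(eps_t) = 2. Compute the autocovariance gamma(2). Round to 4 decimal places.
\gamma(2) = -0.0664

Multiply the model equation by X_{t-k} and take expectations. With theta_0 = psi_0 = 1 and psi_j the MA(infinity) weights, this gives
  gamma(k) - sum_i phi_i gamma(k-i) = c_k,
  c_k = sigma^2 * sum_{j=k..q} theta_j psi_{j-k}   (c_k = 0 for k > q),
using gamma(-m) = gamma(m).
psi-weights needed (psi_j = theta_j + sum_i phi_i psi_{j-i}):
  psi_1 = theta_1 + phi_1 = 0.372 + (-0.172) = 0.2
Right-hand sides:
  c_0 = sigma^2 (1 + theta_1 psi_1) = 2 * (1 + (0.372)(0.2)) = 2 * 1.0744 = 2.1488
  c_1 = sigma^2 theta_1 = 2 * (0.372) = 0.744
  c_2 = 0
Equations for k = 0 and k = 1 (AR order 1):
  gamma(0) = phi_1 gamma(1) + c_0
  gamma(1) = phi_1 gamma(0) + c_1
Substituting the second into the first: gamma(0) (1 - phi_1^2) = c_0 + phi_1 c_1, so
  gamma(0) = (c_0 + phi_1 c_1) / (1 - phi_1^2) = (2.1488 + (-0.172)(0.744)) / (1 - (-0.172)^2) = 2.020832 / 0.970416 = 2.082439.
  gamma(1) = phi_1 gamma(0) + c_1 = (-0.172)(2.082439) + (0.744) = 0.385821.
For k = 2 (> q): gamma(2) = phi_1 gamma(1) = (-0.172)(0.385821) = -0.066361.
Therefore gamma(2) = -0.0664 (to 4 decimal places).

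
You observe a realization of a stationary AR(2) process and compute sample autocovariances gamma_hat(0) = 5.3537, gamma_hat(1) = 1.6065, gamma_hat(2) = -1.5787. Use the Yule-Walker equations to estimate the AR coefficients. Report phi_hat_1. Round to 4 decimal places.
\hat\phi_{1} = 0.4270

The Yule-Walker equations for an AR(p) process read, in matrix form,
  Gamma_p phi = r_p,   with   (Gamma_p)_{ij} = gamma(|i - j|),
                       (r_p)_i = gamma(i),   i,j = 1..p.
Substitute the sample gammas (Toeplitz matrix and right-hand side of size 2):
  Gamma_p = [[5.3537, 1.6065], [1.6065, 5.3537]]
  r_p     = [1.6065, -1.5787]
Written out:
  5.3537 phi_1 + 1.6065 phi_2 = 1.6065
  1.6065 phi_1 + 5.3537 phi_2 = -1.5787
Solve by Cramer's rule:
  det = gamma(0)^2 - gamma(1)^2 = (5.3537)^2 - (1.6065)^2 = 28.66210369 - 2.58084225 = 26.08126144
  phi_hat_1 = [gamma(1) gamma(0) - gamma(1) gamma(2)] / det = [(1.6065)(5.3537) - (1.6065)(-1.5787)] / 26.08126144 = 11.1369006 / 26.08126144 = 0.427
  phi_hat_2 = [gamma(0) gamma(2) - gamma(1)^2] / det = [(5.3537)(-1.5787) - (1.6065)^2] / 26.08126144 = -11.03272844 / 26.08126144 = -0.423
So phi_hat = [0.4270, -0.4230].
Therefore phi_hat_1 = 0.4270.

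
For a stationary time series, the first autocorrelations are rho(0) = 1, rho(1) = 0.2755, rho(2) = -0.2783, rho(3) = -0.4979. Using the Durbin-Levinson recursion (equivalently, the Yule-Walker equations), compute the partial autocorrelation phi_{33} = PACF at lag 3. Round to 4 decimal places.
\phi_{33} = -0.3631

The PACF at lag k is phi_{kk}, the last component of the solution
to the Yule-Walker system G_k phi = r_k where
  (G_k)_{ij} = rho(|i - j|), (r_k)_i = rho(i), i,j = 1..k.
Equivalently, Durbin-Levinson gives phi_{kk} iteratively:
  phi_{11} = rho(1)
  phi_{kk} = [rho(k) - sum_{j=1..k-1} phi_{k-1,j} rho(k-j)]
            / [1 - sum_{j=1..k-1} phi_{k-1,j} rho(j)],
  phi_{k,j} = phi_{k-1,j} - phi_{kk} phi_{k-1,k-j},  j = 1..k-1.
Step k = 1:
  phi_11 = rho(1) = 0.2755.
Step k = 2:
  phi_22 = [rho(2) - phi_11 rho(1)] / [1 - phi_11 rho(1)] = [-0.2783 - (0.2755)(0.2755)] / [1 - (0.2755)(0.2755)]
         = -0.35420025 / 0.92409975 = -0.383292.
  Update: phi_21 = phi_11 - phi_22 phi_11 = 0.2755 - (-0.383292)(0.2755) = 0.381097.
Step k = 3:
  phi_33 = [rho(3) - phi_21 rho(2) - phi_22 rho(1)] / [1 - phi_21 rho(1) - phi_22 rho(2)]
    numerator   = -0.4979 - (0.381097)(-0.2783) - (-0.383292)(0.2755) = -0.28624369
    denominator = 1 - (0.381097)(0.2755) - (-0.383292)(-0.2783) = 0.78833755
  phi_33 = -0.28624369 / 0.78833755 = -0.3631.
Therefore phi_{33} = -0.3631.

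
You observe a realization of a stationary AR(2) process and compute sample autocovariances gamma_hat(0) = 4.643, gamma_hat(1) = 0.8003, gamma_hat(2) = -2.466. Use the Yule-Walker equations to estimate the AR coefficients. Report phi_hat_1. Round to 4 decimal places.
\hat\phi_{1} = 0.2720

The Yule-Walker equations for an AR(p) process read, in matrix form,
  Gamma_p phi = r_p,   with   (Gamma_p)_{ij} = gamma(|i - j|),
                       (r_p)_i = gamma(i),   i,j = 1..p.
Substitute the sample gammas (Toeplitz matrix and right-hand side of size 2):
  Gamma_p = [[4.643, 0.8003], [0.8003, 4.643]]
  r_p     = [0.8003, -2.466]
Written out:
  4.643 phi_1 + 0.8003 phi_2 = 0.8003
  0.8003 phi_1 + 4.643 phi_2 = -2.466
Solve by Cramer's rule:
  det = gamma(0)^2 - gamma(1)^2 = (4.643)^2 - (0.8003)^2 = 21.557449 - 0.64048009 = 20.91696891
  phi_hat_1 = [gamma(1) gamma(0) - gamma(1) gamma(2)] / det = [(0.8003)(4.643) - (0.8003)(-2.466)] / 20.91696891 = 5.6893327 / 20.91696891 = 0.272
  phi_hat_2 = [gamma(0) gamma(2) - gamma(1)^2] / det = [(4.643)(-2.466) - (0.8003)^2] / 20.91696891 = -12.09011809 / 20.91696891 = -0.578
So phi_hat = [0.2720, -0.5780].
Therefore phi_hat_1 = 0.2720.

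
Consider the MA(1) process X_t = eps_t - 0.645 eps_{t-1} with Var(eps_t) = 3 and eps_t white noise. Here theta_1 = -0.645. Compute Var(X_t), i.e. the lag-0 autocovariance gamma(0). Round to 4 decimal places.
\gamma(0) = 4.2481

For an MA(q) process X_t = eps_t + sum_i theta_i eps_{t-i} with
Var(eps_t) = sigma^2, the variance is
  gamma(0) = sigma^2 * (1 + sum_i theta_i^2).
  sum_i theta_i^2 = (-0.645)^2 = 0.416025.
  gamma(0) = 3 * (1 + 0.416025) = 3 * 1.416025 = 4.248075, which rounds to 4.2481.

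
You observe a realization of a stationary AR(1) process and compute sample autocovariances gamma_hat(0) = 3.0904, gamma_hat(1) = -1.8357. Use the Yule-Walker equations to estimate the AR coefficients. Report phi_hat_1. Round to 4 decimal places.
\hat\phi_{1} = -0.5940

The Yule-Walker equations for an AR(p) process read, in matrix form,
  Gamma_p phi = r_p,   with   (Gamma_p)_{ij} = gamma(|i - j|),
                       (r_p)_i = gamma(i),   i,j = 1..p.
Substitute the sample gammas (Toeplitz matrix and right-hand side of size 1):
  Gamma_p = [[3.0904]]
  r_p     = [-1.8357]
With p = 1 this is the single equation gamma(0) phi_1 = gamma(1):
  phi_hat_1 = gamma(1) / gamma(0) = -1.8357 / 3.0904 = -0.5940.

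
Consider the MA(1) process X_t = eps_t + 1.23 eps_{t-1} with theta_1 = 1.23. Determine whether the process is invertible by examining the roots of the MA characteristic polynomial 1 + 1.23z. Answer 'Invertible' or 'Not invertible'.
\text{Not invertible}

The MA(q) characteristic polynomial is P(z) = 1 + 1.23z.
Invertibility requires all roots to lie outside the unit circle, i.e. |z| > 1 for every root.
This is linear in z: 1 + (1.23) z = 0  =>  z = -1/(1.23) = -0.813008,  |z| = 0.813008.
Moduli of all roots: 0.8130.
All moduli strictly greater than 1? No.
Verdict: Not invertible.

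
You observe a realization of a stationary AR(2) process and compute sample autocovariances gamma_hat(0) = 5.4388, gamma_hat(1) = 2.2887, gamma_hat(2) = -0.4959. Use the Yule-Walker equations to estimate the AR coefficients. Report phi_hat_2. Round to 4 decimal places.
\hat\phi_{2} = -0.3260

The Yule-Walker equations for an AR(p) process read, in matrix form,
  Gamma_p phi = r_p,   with   (Gamma_p)_{ij} = gamma(|i - j|),
                       (r_p)_i = gamma(i),   i,j = 1..p.
Substitute the sample gammas (Toeplitz matrix and right-hand side of size 2):
  Gamma_p = [[5.4388, 2.2887], [2.2887, 5.4388]]
  r_p     = [2.2887, -0.4959]
Written out:
  5.4388 phi_1 + 2.2887 phi_2 = 2.2887
  2.2887 phi_1 + 5.4388 phi_2 = -0.4959
Solve by Cramer's rule:
  det = gamma(0)^2 - gamma(1)^2 = (5.4388)^2 - (2.2887)^2 = 29.58054544 - 5.23814769 = 24.34239775
  phi_hat_1 = [gamma(1) gamma(0) - gamma(1) gamma(2)] / det = [(2.2887)(5.4388) - (2.2887)(-0.4959)] / 24.34239775 = 13.58274789 / 24.34239775 = 0.558
  phi_hat_2 = [gamma(0) gamma(2) - gamma(1)^2] / det = [(5.4388)(-0.4959) - (2.2887)^2] / 24.34239775 = -7.93524861 / 24.34239775 = -0.326
So phi_hat = [0.5580, -0.3260].
Therefore phi_hat_2 = -0.3260.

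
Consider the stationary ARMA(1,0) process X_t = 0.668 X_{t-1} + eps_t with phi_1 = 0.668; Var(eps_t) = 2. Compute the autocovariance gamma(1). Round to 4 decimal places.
\gamma(1) = 2.4125

Multiply the model equation by X_{t-k} and take expectations. With theta_0 = psi_0 = 1 and psi_j the MA(infinity) weights, this gives
  gamma(k) - sum_i phi_i gamma(k-i) = c_k,
  c_k = sigma^2 * sum_{j=k..q} theta_j psi_{j-k}   (c_k = 0 for k > q),
using gamma(-m) = gamma(m).
Pure AR (q = 0): c_0 = sigma^2 = 2, c_k = 0 for k >= 1.
Equations for k = 0 and k = 1 (AR order 1):
  gamma(0) = phi_1 gamma(1) + c_0
  gamma(1) = phi_1 gamma(0) + c_1
Substituting the second into the first: gamma(0) (1 - phi_1^2) = c_0 + phi_1 c_1, so
  gamma(0) = c_0 / (1 - phi_1^2) = 2 / (1 - (0.668)^2) = 2 / 0.553776 = 3.611569.
  gamma(1) = phi_1 gamma(0) = (0.668)(3.611569) = 2.412528.
Therefore gamma(1) = 2.4125 (to 4 decimal places).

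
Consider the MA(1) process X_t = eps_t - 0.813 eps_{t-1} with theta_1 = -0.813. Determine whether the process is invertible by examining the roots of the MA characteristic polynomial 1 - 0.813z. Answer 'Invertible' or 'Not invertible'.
\text{Invertible}

The MA(q) characteristic polynomial is P(z) = 1 - 0.813z.
Invertibility requires all roots to lie outside the unit circle, i.e. |z| > 1 for every root.
This is linear in z: 1 + (-0.813) z = 0  =>  z = -1/(-0.813) = 1.230012,  |z| = 1.230012.
Moduli of all roots: 1.2300.
All moduli strictly greater than 1? Yes.
Verdict: Invertible.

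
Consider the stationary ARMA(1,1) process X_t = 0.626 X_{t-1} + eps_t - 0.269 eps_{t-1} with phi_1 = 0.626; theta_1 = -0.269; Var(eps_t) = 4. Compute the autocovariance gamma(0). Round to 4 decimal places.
\gamma(0) = 4.8383

Multiply the model equation by X_{t-k} and take expectations. With theta_0 = psi_0 = 1 and psi_j the MA(infinity) weights, this gives
  gamma(k) - sum_i phi_i gamma(k-i) = c_k,
  c_k = sigma^2 * sum_{j=k..q} theta_j psi_{j-k}   (c_k = 0 for k > q),
using gamma(-m) = gamma(m).
psi-weights needed (psi_j = theta_j + sum_i phi_i psi_{j-i}):
  psi_1 = theta_1 + phi_1 = -0.269 + (0.626) = 0.357
Right-hand sides:
  c_0 = sigma^2 (1 + theta_1 psi_1) = 4 * (1 + (-0.269)(0.357)) = 4 * 0.903967 = 3.615868
  c_1 = sigma^2 theta_1 = 4 * (-0.269) = -1.076
  c_2 = 0
Equations for k = 0 and k = 1 (AR order 1):
  gamma(0) = phi_1 gamma(1) + c_0
  gamma(1) = phi_1 gamma(0) + c_1
Substituting the second into the first: gamma(0) (1 - phi_1^2) = c_0 + phi_1 c_1, so
  gamma(0) = (c_0 + phi_1 c_1) / (1 - phi_1^2) = (3.615868 + (0.626)(-1.076)) / (1 - (0.626)^2) = 2.942292 / 0.608124 = 4.838309.
Therefore gamma(0) = 4.8383 (to 4 decimal places).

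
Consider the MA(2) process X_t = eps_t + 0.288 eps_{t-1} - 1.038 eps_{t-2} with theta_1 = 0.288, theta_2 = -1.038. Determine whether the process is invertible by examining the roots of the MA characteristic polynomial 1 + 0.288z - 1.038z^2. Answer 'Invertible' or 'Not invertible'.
\text{Not invertible}

The MA(q) characteristic polynomial is P(z) = 1 + 0.288z - 1.038z^2.
Invertibility requires all roots to lie outside the unit circle, i.e. |z| > 1 for every root.
Set 1 + (0.288) z + (-1.038) z^2 = 0, i.e. a z^2 + b z + c = 0 with a = -1.038, b = 0.288, c = 1.
Discriminant D = b^2 - 4ac = (0.288)^2 - 4*(-1.038)*1 = 0.082944 - (-4.152) = 4.234944.
D >= 0, so the roots are real: z = (-b +/- sqrt(D)) / (2a) = (-0.288 +/- 2.057898) / (-2.076).
  z_1 = (-0.288 + 2.057898) / (-2.076) = -0.8526,   |z_1| = 0.8526.
  z_2 = (-0.288 - 2.057898) / (-2.076) = 1.13,   |z_2| = 1.13.
Moduli of all roots: 0.8526, 1.1300.
All moduli strictly greater than 1? No.
Verdict: Not invertible.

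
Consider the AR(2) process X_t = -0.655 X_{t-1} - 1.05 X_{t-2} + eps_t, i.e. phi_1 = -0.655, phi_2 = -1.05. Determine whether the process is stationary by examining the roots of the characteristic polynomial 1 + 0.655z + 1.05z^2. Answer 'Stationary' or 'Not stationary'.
\text{Not stationary}

The AR(p) characteristic polynomial is P(z) = 1 + 0.655z + 1.05z^2.
Stationarity requires all roots to lie outside the unit circle, i.e. |z| > 1 for every root.
Set 1 + (0.655) z + (1.05) z^2 = 0, i.e. a z^2 + b z + c = 0 with a = 1.05, b = 0.655, c = 1.
Discriminant D = b^2 - 4ac = (0.655)^2 - 4*(1.05)*1 = 0.429025 - (4.2) = -3.770975.
D < 0, so the roots are the complex-conjugate pair z = (-b +/- i sqrt(-D)) / (2a) = -0.3119 +/- 0.9247i.
For a conjugate pair |z|^2 = z * conj(z) = (product of roots) = c/a = 1/(1.05) = 0.952381, so |z| = sqrt(0.952381) = 0.9759 for both roots.
Moduli of all roots: 0.9759, 0.9759.
All moduli strictly greater than 1? No.
Verdict: Not stationary.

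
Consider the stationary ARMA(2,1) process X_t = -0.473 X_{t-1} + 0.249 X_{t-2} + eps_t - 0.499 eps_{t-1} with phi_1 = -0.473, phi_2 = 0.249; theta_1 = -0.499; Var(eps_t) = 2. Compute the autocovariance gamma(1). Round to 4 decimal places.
\gamma(1) = -5.5081

Multiply the model equation by X_{t-k} and take expectations. With theta_0 = psi_0 = 1 and psi_j the MA(infinity) weights, this gives
  gamma(k) - sum_i phi_i gamma(k-i) = c_k,
  c_k = sigma^2 * sum_{j=k..q} theta_j psi_{j-k}   (c_k = 0 for k > q),
using gamma(-m) = gamma(m).
psi-weights needed (psi_j = theta_j + sum_i phi_i psi_{j-i}):
  psi_1 = theta_1 + phi_1 = -0.499 + (-0.473) = -0.972
Right-hand sides:
  c_0 = sigma^2 (1 + theta_1 psi_1) = 2 * (1 + (-0.499)(-0.972)) = 2 * 1.485028 = 2.970056
  c_1 = sigma^2 theta_1 = 2 * (-0.499) = -0.998
  c_2 = 0
Equations for k = 0, 1, 2 (AR order 2, c_2 = 0):
  (E0) gamma(0) = phi_1 gamma(1) + phi_2 gamma(2) + c_0
  (E1) gamma(1) = phi_1 gamma(0) + phi_2 gamma(1) + c_1
  (E2) gamma(2) = phi_1 gamma(1) + phi_2 gamma(0)
From (E1): gamma(1) = A gamma(0) + B with
  A = phi_1 / (1 - phi_2) = -0.473 / 0.751 = -0.629827,   B = c_1 / (1 - phi_2) = -0.998 / 0.751 = -1.328895.
Insert (E2) into (E0): gamma(0) (1 - phi_2^2) = phi_1 (1 + phi_2) gamma(1) + c_0.
  phi_1 (1 + phi_2) = (-0.473)(1.249) = -0.590777,   1 - phi_2^2 = 0.937999.
Replace gamma(1) by A gamma(0) + B and collect gamma(0):
  gamma(0) [0.937999 - (-0.590777)(-0.629827)] = (-0.590777)(-1.328895) + 2.970056
  gamma(0) * 0.565912 = 3.755136
  gamma(0) = 3.755136 / 0.565912 = 6.635551.
  gamma(1) = A gamma(0) + B = (-0.629827)(6.635551) + (-1.328895) = -5.508144.
Therefore gamma(1) = -5.5081 (to 4 decimal places).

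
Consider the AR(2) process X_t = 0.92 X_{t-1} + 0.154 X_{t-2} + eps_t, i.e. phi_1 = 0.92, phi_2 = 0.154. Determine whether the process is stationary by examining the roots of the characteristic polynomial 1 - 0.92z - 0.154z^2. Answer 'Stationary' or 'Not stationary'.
\text{Not stationary}

The AR(p) characteristic polynomial is P(z) = 1 - 0.92z - 0.154z^2.
Stationarity requires all roots to lie outside the unit circle, i.e. |z| > 1 for every root.
Set 1 + (-0.92) z + (-0.154) z^2 = 0, i.e. a z^2 + b z + c = 0 with a = -0.154, b = -0.92, c = 1.
Discriminant D = b^2 - 4ac = (-0.92)^2 - 4*(-0.154)*1 = 0.8464 - (-0.616) = 1.4624.
D >= 0, so the roots are real: z = (-b +/- sqrt(D)) / (2a) = (0.92 +/- 1.209297) / (-0.308).
  z_1 = (0.92 + 1.209297) / (-0.308) = -6.9133,   |z_1| = 6.9133.
  z_2 = (0.92 - 1.209297) / (-0.308) = 0.9393,   |z_2| = 0.9393.
Moduli of all roots: 6.9133, 0.9393.
All moduli strictly greater than 1? No.
Verdict: Not stationary.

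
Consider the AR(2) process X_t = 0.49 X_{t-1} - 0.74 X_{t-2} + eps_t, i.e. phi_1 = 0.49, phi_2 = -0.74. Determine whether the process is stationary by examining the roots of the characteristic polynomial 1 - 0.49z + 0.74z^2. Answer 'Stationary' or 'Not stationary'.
\text{Stationary}

The AR(p) characteristic polynomial is P(z) = 1 - 0.49z + 0.74z^2.
Stationarity requires all roots to lie outside the unit circle, i.e. |z| > 1 for every root.
Set 1 + (-0.49) z + (0.74) z^2 = 0, i.e. a z^2 + b z + c = 0 with a = 0.74, b = -0.49, c = 1.
Discriminant D = b^2 - 4ac = (-0.49)^2 - 4*(0.74)*1 = 0.2401 - (2.96) = -2.7199.
D < 0, so the roots are the complex-conjugate pair z = (-b +/- i sqrt(-D)) / (2a) = 0.3311 +/- 1.1143i.
For a conjugate pair |z|^2 = z * conj(z) = (product of roots) = c/a = 1/(0.74) = 1.351351, so |z| = sqrt(1.351351) = 1.1625 for both roots.
Moduli of all roots: 1.1625, 1.1625.
All moduli strictly greater than 1? Yes.
Verdict: Stationary.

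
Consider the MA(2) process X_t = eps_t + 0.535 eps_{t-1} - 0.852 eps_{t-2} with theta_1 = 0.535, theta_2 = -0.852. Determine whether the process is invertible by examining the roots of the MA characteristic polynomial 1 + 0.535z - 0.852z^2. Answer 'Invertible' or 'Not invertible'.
\text{Not invertible}

The MA(q) characteristic polynomial is P(z) = 1 + 0.535z - 0.852z^2.
Invertibility requires all roots to lie outside the unit circle, i.e. |z| > 1 for every root.
Set 1 + (0.535) z + (-0.852) z^2 = 0, i.e. a z^2 + b z + c = 0 with a = -0.852, b = 0.535, c = 1.
Discriminant D = b^2 - 4ac = (0.535)^2 - 4*(-0.852)*1 = 0.286225 - (-3.408) = 3.694225.
D >= 0, so the roots are real: z = (-b +/- sqrt(D)) / (2a) = (-0.535 +/- 1.922037) / (-1.704).
  z_1 = (-0.535 + 1.922037) / (-1.704) = -0.814,   |z_1| = 0.814.
  z_2 = (-0.535 - 1.922037) / (-1.704) = 1.4419,   |z_2| = 1.4419.
Moduli of all roots: 0.8140, 1.4419.
All moduli strictly greater than 1? No.
Verdict: Not invertible.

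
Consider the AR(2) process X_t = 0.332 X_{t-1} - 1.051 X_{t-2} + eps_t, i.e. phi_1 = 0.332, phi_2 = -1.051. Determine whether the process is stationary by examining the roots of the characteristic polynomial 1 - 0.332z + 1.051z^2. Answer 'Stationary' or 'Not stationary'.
\text{Not stationary}

The AR(p) characteristic polynomial is P(z) = 1 - 0.332z + 1.051z^2.
Stationarity requires all roots to lie outside the unit circle, i.e. |z| > 1 for every root.
Set 1 + (-0.332) z + (1.051) z^2 = 0, i.e. a z^2 + b z + c = 0 with a = 1.051, b = -0.332, c = 1.
Discriminant D = b^2 - 4ac = (-0.332)^2 - 4*(1.051)*1 = 0.110224 - (4.204) = -4.093776.
D < 0, so the roots are the complex-conjugate pair z = (-b +/- i sqrt(-D)) / (2a) = 0.1579 +/- 0.9626i.
For a conjugate pair |z|^2 = z * conj(z) = (product of roots) = c/a = 1/(1.051) = 0.951475, so |z| = sqrt(0.951475) = 0.9754 for both roots.
Moduli of all roots: 0.9754, 0.9754.
All moduli strictly greater than 1? No.
Verdict: Not stationary.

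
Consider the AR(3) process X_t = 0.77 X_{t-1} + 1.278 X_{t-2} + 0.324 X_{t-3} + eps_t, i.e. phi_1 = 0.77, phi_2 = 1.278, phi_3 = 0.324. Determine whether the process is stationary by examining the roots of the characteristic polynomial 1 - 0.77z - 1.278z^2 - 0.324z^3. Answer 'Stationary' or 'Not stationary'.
\text{Not stationary}

The AR(p) characteristic polynomial is P(z) = 1 - 0.77z - 1.278z^2 - 0.324z^3.
Stationarity requires all roots to lie outside the unit circle, i.e. |z| > 1 for every root.
Degree 3: look for a simple real root z0 first, then factor out (1 - z/z0) and solve the remaining quadratic.
Testing z0 = -2.5: P(-2.5) = 1 + (-0.77)(-2.5) + (-1.278)(-2.5)^2 + (-0.324)(-2.5)^3
  = 1 + (1.925) + (-7.9875) + (5.0625) = 0.  So z_0 = -2.5 is a root, |z_0| = 2.5.
Divide out the factor (1 + 0.4 z) = (1 - z/z0) (since 1/z0 = -0.4):
  P(z) = (1 + 0.4 z)(1 + (-1.17) z + (-0.81) z^2)
  [check: z-coef -1.17 - (-0.4) = -0.77; z^2-coef -0.81 - (-0.4)(-1.17) = -1.278; z^3-coef -(-0.4)(-0.81) = -0.324.]
Remaining roots from the quadratic factor 1 + (-1.17) z + (-0.81) z^2:
  Set 1 + (-1.17) z + (-0.81) z^2 = 0, i.e. a z^2 + b z + c = 0 with a = -0.81, b = -1.17, c = 1.
  Discriminant D = b^2 - 4ac = (-1.17)^2 - 4*(-0.81)*1 = 1.3689 - (-3.24) = 4.6089.
  D >= 0, so the roots are real: z = (-b +/- sqrt(D)) / (2a) = (1.17 +/- 2.146835) / (-1.62).
    z_1 = (1.17 + 2.146835) / (-1.62) = -2.0474,   |z_1| = 2.0474.
    z_2 = (1.17 - 2.146835) / (-1.62) = 0.603,   |z_2| = 0.603.
Moduli of all roots: 2.5000, 2.0474, 0.6030.
All moduli strictly greater than 1? No.
Verdict: Not stationary.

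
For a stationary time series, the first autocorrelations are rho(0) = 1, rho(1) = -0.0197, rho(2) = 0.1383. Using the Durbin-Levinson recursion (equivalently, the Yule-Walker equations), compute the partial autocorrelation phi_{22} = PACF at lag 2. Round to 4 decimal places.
\phi_{22} = 0.1380

The PACF at lag k is phi_{kk}, the last component of the solution
to the Yule-Walker system G_k phi = r_k where
  (G_k)_{ij} = rho(|i - j|), (r_k)_i = rho(i), i,j = 1..k.
Equivalently, Durbin-Levinson gives phi_{kk} iteratively:
  phi_{11} = rho(1)
  phi_{kk} = [rho(k) - sum_{j=1..k-1} phi_{k-1,j} rho(k-j)]
            / [1 - sum_{j=1..k-1} phi_{k-1,j} rho(j)],
  phi_{k,j} = phi_{k-1,j} - phi_{kk} phi_{k-1,k-j},  j = 1..k-1.
Step k = 1:
  phi_11 = rho(1) = -0.0197.
Step k = 2:
  phi_22 = [rho(2) - phi_11 rho(1)] / [1 - phi_11 rho(1)] = [0.1383 - (-0.0197)(-0.0197)] / [1 - (-0.0197)(-0.0197)]
         = 0.13791191 / 0.99961191 = 0.138.
Therefore phi_{22} = 0.1380.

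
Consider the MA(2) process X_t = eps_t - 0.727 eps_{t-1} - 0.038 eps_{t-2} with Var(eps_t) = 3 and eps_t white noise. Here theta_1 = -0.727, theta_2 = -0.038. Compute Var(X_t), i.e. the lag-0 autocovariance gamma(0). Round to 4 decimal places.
\gamma(0) = 4.5899

For an MA(q) process X_t = eps_t + sum_i theta_i eps_{t-i} with
Var(eps_t) = sigma^2, the variance is
  gamma(0) = sigma^2 * (1 + sum_i theta_i^2).
  sum_i theta_i^2 = (-0.727)^2 + (-0.038)^2 = 0.528529 + 0.001444 = 0.529973.
  gamma(0) = 3 * (1 + 0.529973) = 3 * 1.529973 = 4.589919, which rounds to 4.5899.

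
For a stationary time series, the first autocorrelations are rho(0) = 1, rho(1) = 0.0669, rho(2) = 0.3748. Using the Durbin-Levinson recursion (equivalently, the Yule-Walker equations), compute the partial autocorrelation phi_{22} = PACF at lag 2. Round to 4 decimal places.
\phi_{22} = 0.3720

The PACF at lag k is phi_{kk}, the last component of the solution
to the Yule-Walker system G_k phi = r_k where
  (G_k)_{ij} = rho(|i - j|), (r_k)_i = rho(i), i,j = 1..k.
Equivalently, Durbin-Levinson gives phi_{kk} iteratively:
  phi_{11} = rho(1)
  phi_{kk} = [rho(k) - sum_{j=1..k-1} phi_{k-1,j} rho(k-j)]
            / [1 - sum_{j=1..k-1} phi_{k-1,j} rho(j)],
  phi_{k,j} = phi_{k-1,j} - phi_{kk} phi_{k-1,k-j},  j = 1..k-1.
Step k = 1:
  phi_11 = rho(1) = 0.0669.
Step k = 2:
  phi_22 = [rho(2) - phi_11 rho(1)] / [1 - phi_11 rho(1)] = [0.3748 - (0.0669)(0.0669)] / [1 - (0.0669)(0.0669)]
         = 0.37032439 / 0.99552439 = 0.372.
Therefore phi_{22} = 0.3720.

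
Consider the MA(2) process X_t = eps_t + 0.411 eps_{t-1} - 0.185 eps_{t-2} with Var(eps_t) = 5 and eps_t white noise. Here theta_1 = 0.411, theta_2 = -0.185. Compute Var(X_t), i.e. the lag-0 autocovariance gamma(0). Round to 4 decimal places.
\gamma(0) = 6.0157

For an MA(q) process X_t = eps_t + sum_i theta_i eps_{t-i} with
Var(eps_t) = sigma^2, the variance is
  gamma(0) = sigma^2 * (1 + sum_i theta_i^2).
  sum_i theta_i^2 = (0.411)^2 + (-0.185)^2 = 0.168921 + 0.034225 = 0.203146.
  gamma(0) = 5 * (1 + 0.203146) = 5 * 1.203146 = 6.01573, which rounds to 6.0157.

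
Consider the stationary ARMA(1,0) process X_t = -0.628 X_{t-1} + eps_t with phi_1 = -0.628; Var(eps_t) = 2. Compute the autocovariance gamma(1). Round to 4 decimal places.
\gamma(1) = -2.0739

Multiply the model equation by X_{t-k} and take expectations. With theta_0 = psi_0 = 1 and psi_j the MA(infinity) weights, this gives
  gamma(k) - sum_i phi_i gamma(k-i) = c_k,
  c_k = sigma^2 * sum_{j=k..q} theta_j psi_{j-k}   (c_k = 0 for k > q),
using gamma(-m) = gamma(m).
Pure AR (q = 0): c_0 = sigma^2 = 2, c_k = 0 for k >= 1.
Equations for k = 0 and k = 1 (AR order 1):
  gamma(0) = phi_1 gamma(1) + c_0
  gamma(1) = phi_1 gamma(0) + c_1
Substituting the second into the first: gamma(0) (1 - phi_1^2) = c_0 + phi_1 c_1, so
  gamma(0) = c_0 / (1 - phi_1^2) = 2 / (1 - (-0.628)^2) = 2 / 0.605616 = 3.302423.
  gamma(1) = phi_1 gamma(0) = (-0.628)(3.302423) = -2.073921.
Therefore gamma(1) = -2.0739 (to 4 decimal places).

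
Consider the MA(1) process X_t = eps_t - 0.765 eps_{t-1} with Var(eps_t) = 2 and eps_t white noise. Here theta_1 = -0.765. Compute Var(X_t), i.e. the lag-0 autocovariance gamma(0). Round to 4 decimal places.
\gamma(0) = 3.1705

For an MA(q) process X_t = eps_t + sum_i theta_i eps_{t-i} with
Var(eps_t) = sigma^2, the variance is
  gamma(0) = sigma^2 * (1 + sum_i theta_i^2).
  sum_i theta_i^2 = (-0.765)^2 = 0.585225.
  gamma(0) = 2 * (1 + 0.585225) = 2 * 1.585225 = 3.17045, which rounds to 3.1705.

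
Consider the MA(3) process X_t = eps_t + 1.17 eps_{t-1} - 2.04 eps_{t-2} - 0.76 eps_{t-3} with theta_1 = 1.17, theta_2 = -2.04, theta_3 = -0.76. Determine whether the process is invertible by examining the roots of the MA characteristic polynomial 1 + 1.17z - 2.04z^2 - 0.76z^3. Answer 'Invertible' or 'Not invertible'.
\text{Not invertible}

The MA(q) characteristic polynomial is P(z) = 1 + 1.17z - 2.04z^2 - 0.76z^3.
Invertibility requires all roots to lie outside the unit circle, i.e. |z| > 1 for every root.
Degree 3: look for a simple real root z0 first, then factor out (1 - z/z0) and solve the remaining quadratic.
Testing z0 = -0.5: P(-0.5) = 1 + (1.17)(-0.5) + (-2.04)(-0.5)^2 + (-0.76)(-0.5)^3
  = 1 + (-0.585) + (-0.51) + (0.095) = 0.  So z_0 = -0.5 is a root, |z_0| = 0.5.
Divide out the factor (1 + 2 z) = (1 - z/z0) (since 1/z0 = -2):
  P(z) = (1 + 2 z)(1 + (-0.83) z + (-0.38) z^2)
  [check: z-coef -0.83 - (-2) = 1.17; z^2-coef -0.38 - (-2)(-0.83) = -2.04; z^3-coef -(-2)(-0.38) = -0.76.]
Remaining roots from the quadratic factor 1 + (-0.83) z + (-0.38) z^2:
  Set 1 + (-0.83) z + (-0.38) z^2 = 0, i.e. a z^2 + b z + c = 0 with a = -0.38, b = -0.83, c = 1.
  Discriminant D = b^2 - 4ac = (-0.83)^2 - 4*(-0.38)*1 = 0.6889 - (-1.52) = 2.2089.
  D >= 0, so the roots are real: z = (-b +/- sqrt(D)) / (2a) = (0.83 +/- 1.486237) / (-0.76).
    z_1 = (0.83 + 1.486237) / (-0.76) = -3.0477,   |z_1| = 3.0477.
    z_2 = (0.83 - 1.486237) / (-0.76) = 0.8635,   |z_2| = 0.8635.
Moduli of all roots: 0.5000, 3.0477, 0.8635.
All moduli strictly greater than 1? No.
Verdict: Not invertible.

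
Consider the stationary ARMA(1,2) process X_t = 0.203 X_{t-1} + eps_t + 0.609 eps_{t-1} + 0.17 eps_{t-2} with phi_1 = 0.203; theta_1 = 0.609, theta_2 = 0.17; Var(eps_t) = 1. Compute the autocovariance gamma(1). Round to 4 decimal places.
\gamma(1) = 1.1076

Multiply the model equation by X_{t-k} and take expectations. With theta_0 = psi_0 = 1 and psi_j the MA(infinity) weights, this gives
  gamma(k) - sum_i phi_i gamma(k-i) = c_k,
  c_k = sigma^2 * sum_{j=k..q} theta_j psi_{j-k}   (c_k = 0 for k > q),
using gamma(-m) = gamma(m).
psi-weights needed (psi_j = theta_j + sum_i phi_i psi_{j-i}):
  psi_1 = theta_1 + phi_1 = 0.609 + (0.203) = 0.812
  psi_2 = theta_2 + phi_1 psi_1 = 0.17 + (0.203)(0.812) = 0.334836
Right-hand sides:
  c_0 = sigma^2 (1 + theta_1 psi_1 + theta_2 psi_2) = 1 * (1 + (0.609)(0.812) + (0.17)(0.334836)) = 1 * 1.55143 = 1.55143
  c_1 = sigma^2 (theta_1 + theta_2 psi_1) = 1 * (0.609 + (0.17)(0.812)) = 0.74704
  c_2 = sigma^2 theta_2 = 1 * (0.17) = 0.17
Equations for k = 0 and k = 1 (AR order 1):
  gamma(0) = phi_1 gamma(1) + c_0
  gamma(1) = phi_1 gamma(0) + c_1
Substituting the second into the first: gamma(0) (1 - phi_1^2) = c_0 + phi_1 c_1, so
  gamma(0) = (c_0 + phi_1 c_1) / (1 - phi_1^2) = (1.55143 + (0.203)(0.74704)) / (1 - (0.203)^2) = 1.703079 / 0.958791 = 1.776278.
  gamma(1) = phi_1 gamma(0) + c_1 = (0.203)(1.776278) + (0.74704) = 1.107624.
Therefore gamma(1) = 1.1076 (to 4 decimal places).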